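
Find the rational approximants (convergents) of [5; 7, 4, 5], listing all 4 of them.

5/1, 36/7, 149/29, 781/152

Using the convergent recurrence p_i = a_i*p_{i-1} + p_{i-2}, q_i = a_i*q_{i-1} + q_{i-2} with p_{-2}=0, p_{-1}=1, q_{-2}=1, q_{-1}=0:
  i=0: a_0=5, p_0 = 5*1 + 0 = 5, q_0 = 5*0 + 1 = 1.
  i=1: a_1=7, p_1 = 7*5 + 1 = 36, q_1 = 7*1 + 0 = 7.
  i=2: a_2=4, p_2 = 4*36 + 5 = 149, q_2 = 4*7 + 1 = 29.
  i=3: a_3=5, p_3 = 5*149 + 36 = 781, q_3 = 5*29 + 7 = 152.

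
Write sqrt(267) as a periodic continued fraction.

Write x_i = (sqrt(267) + m_i)/d_i with (m_0, d_0) = (0, 1). a_0 = floor(sqrt(267)) = 16, since 16^2 = 256 <= 267 < 289 = 17^2.
Iterate m_{i+1} = d_i*a_i - m_i, d_{i+1} = (267 - m_{i+1}^2)/d_i, a_{i+1} = floor((a_0 + m_{i+1})/d_{i+1}):
  m_1 = 1*16 - 0 = 16, d_1 = (267 - 16^2)/1 = 11/1 = 11, a_1 = floor((16 + 16)/11) = 2.
  m_2 = 11*2 - 16 = 6, d_2 = (267 - 6^2)/11 = 231/11 = 21, a_2 = floor((16 + 6)/21) = 1.
  m_3 = 21*1 - 6 = 15, d_3 = (267 - 15^2)/21 = 42/21 = 2, a_3 = floor((16 + 15)/2) = 15.
  m_4 = 2*15 - 15 = 15, d_4 = (267 - 15^2)/2 = 42/2 = 21, a_4 = floor((16 + 15)/21) = 1.
  m_5 = 21*1 - 15 = 6, d_5 = (267 - 6^2)/21 = 231/21 = 11, a_5 = floor((16 + 6)/11) = 2.
  m_6 = 11*2 - 6 = 16, d_6 = (267 - 16^2)/11 = 11/11 = 1, a_6 = floor((16 + 16)/1) = 32.
  m_7 = 1*32 - 16 = 16, d_7 = (267 - 16^2)/1 = 11/1 = 11: (m_7, d_7) = (m_1, d_1) = (16, 11), so from here the quotients repeat a_1, ..., a_6; the period length is 6.
Hence the expansion of sqrt(267) is a_0 = 16 followed by the repeating block 2, 1, 15, 1, 2, 32 (period 6).

[16; (2, 1, 15, 1, 2, 32)]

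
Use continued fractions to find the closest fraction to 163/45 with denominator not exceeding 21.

Expand x = 163/45 as a continued fraction with the Euclidean algorithm:
  163 = 3*45 + 28, so a_0 = 3.
  45 = 1*28 + 17, so a_1 = 1.
  28 = 1*17 + 11, so a_2 = 1.
  17 = 1*11 + 6, so a_3 = 1.
  11 = 1*6 + 5, so a_4 = 1.
  6 = 1*5 + 1, so a_5 = 1.
  5 = 5*1 + 0, so a_6 = 5.
so x = [3; 1, 1, 1, 1, 1, 5].
Convergents (p_i = a_i*p_{i-1} + p_{i-2}, q_i = a_i*q_{i-1} + q_{i-2} with p_{-2}=0, p_{-1}=1, q_{-2}=1, q_{-1}=0), until the denominator exceeds 21:
  i=0: a_0=3, p_0 = 3*1 + 0 = 3, q_0 = 3*0 + 1 = 1.
  i=1: a_1=1, p_1 = 1*3 + 1 = 4, q_1 = 1*1 + 0 = 1.
  i=2: a_2=1, p_2 = 1*4 + 3 = 7, q_2 = 1*1 + 1 = 2.
  i=3: a_3=1, p_3 = 1*7 + 4 = 11, q_3 = 1*2 + 1 = 3.
  i=4: a_4=1, p_4 = 1*11 + 7 = 18, q_4 = 1*3 + 2 = 5.
  i=5: a_5=1, p_5 = 1*18 + 11 = 29, q_5 = 1*5 + 3 = 8.
  i=6: a_6=5, p_6 = 5*29 + 18 = 163, q_6 = 5*8 + 5 = 45.
q_6 = 45 > 21, so the last convergent with denominator <= 21 is p_5/q_5 = 29/8.
The closest fraction with denominator <= 21 is either p_5/q_5 or the intermediate fraction (k*p_5 + p_4)/(k*q_5 + q_4) with the largest k >= 1 whose denominator stays <= 21; these approach x as k grows, and every other convergent or intermediate fraction in range is farther away.
Largest k: floor((21 - q_4)/q_5) = floor((21 - 5)/8) = 2.
That gives (2*29 + 18)/(2*8 + 5) = 76/21.
Compare the errors: |x - 29/8| = |163*8 - 29*45|/(45*8) = 1/360, and |x - 76/21| = |163*21 - 76*45|/(45*21) = 3/945.
Cross-multiplying, 1*945 = 945 < 1080 = 3*360, so 1/360 is smaller: the convergent 29/8 is closer to x than 76/21.

29/8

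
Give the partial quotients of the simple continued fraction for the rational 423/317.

[1; 2, 1, 105]

Run the Euclidean algorithm on 423 and 317; the successive quotients are the partial quotients a_0, a_1, ... (each step inverts the fractional part left over by the previous one):
  423 = 1*317 + 106, so a_0 = 1.
  317 = 2*106 + 105, so a_1 = 2.
  106 = 1*105 + 1, so a_2 = 1.
  105 = 105*1 + 0, so a_3 = 105.
The remainder reaches 0 after 4 divisions, so the expansion has 4 partial quotients, read off in order.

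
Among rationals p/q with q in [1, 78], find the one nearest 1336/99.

1039/77

Expand x = 1336/99 as a continued fraction with the Euclidean algorithm:
  1336 = 13*99 + 49, so a_0 = 13.
  99 = 2*49 + 1, so a_1 = 2.
  49 = 49*1 + 0, so a_2 = 49.
so x = [13; 2, 49].
Convergents (p_i = a_i*p_{i-1} + p_{i-2}, q_i = a_i*q_{i-1} + q_{i-2} with p_{-2}=0, p_{-1}=1, q_{-2}=1, q_{-1}=0), until the denominator exceeds 78:
  i=0: a_0=13, p_0 = 13*1 + 0 = 13, q_0 = 13*0 + 1 = 1.
  i=1: a_1=2, p_1 = 2*13 + 1 = 27, q_1 = 2*1 + 0 = 2.
  i=2: a_2=49, p_2 = 49*27 + 13 = 1336, q_2 = 49*2 + 1 = 99.
q_2 = 99 > 78, so the last convergent with denominator <= 78 is p_1/q_1 = 27/2.
The closest fraction with denominator <= 78 is either p_1/q_1 or the intermediate fraction (k*p_1 + p_0)/(k*q_1 + q_0) with the largest k >= 1 whose denominator stays <= 78; these approach x as k grows, and every other convergent or intermediate fraction in range is farther away.
Largest k: floor((78 - q_0)/q_1) = floor((78 - 1)/2) = 38.
That gives (38*27 + 13)/(38*2 + 1) = 1039/77.
Compare the errors: |x - 27/2| = |1336*2 - 27*99|/(99*2) = 1/198, and |x - 1039/77| = |1336*77 - 1039*99|/(99*77) = 11/7623.
Cross-multiplying, 11*198 = 2178 < 7623 = 1*7623, so 11/7623 is smaller: the intermediate fraction 1039/77 is closer to x than 27/2.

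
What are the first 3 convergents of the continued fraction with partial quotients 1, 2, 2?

1/1, 3/2, 7/5

Using the convergent recurrence p_i = a_i*p_{i-1} + p_{i-2}, q_i = a_i*q_{i-1} + q_{i-2} with p_{-2}=0, p_{-1}=1, q_{-2}=1, q_{-1}=0:
  i=0: a_0=1, p_0 = 1*1 + 0 = 1, q_0 = 1*0 + 1 = 1.
  i=1: a_1=2, p_1 = 2*1 + 1 = 3, q_1 = 2*1 + 0 = 2.
  i=2: a_2=2, p_2 = 2*3 + 1 = 7, q_2 = 2*2 + 1 = 5.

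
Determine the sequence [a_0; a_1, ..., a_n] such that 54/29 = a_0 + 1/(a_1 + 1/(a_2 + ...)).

[1; 1, 6, 4]

Run the Euclidean algorithm on 54 and 29; the successive quotients are the partial quotients a_0, a_1, ... (each step inverts the fractional part left over by the previous one):
  54 = 1*29 + 25, so a_0 = 1.
  29 = 1*25 + 4, so a_1 = 1.
  25 = 6*4 + 1, so a_2 = 6.
  4 = 4*1 + 0, so a_3 = 4.
The remainder reaches 0 after 4 divisions, so the expansion has 4 partial quotients, read off in order.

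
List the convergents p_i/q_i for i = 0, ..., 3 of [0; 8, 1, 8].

0/1, 1/8, 1/9, 9/80

Using the convergent recurrence p_i = a_i*p_{i-1} + p_{i-2}, q_i = a_i*q_{i-1} + q_{i-2} with p_{-2}=0, p_{-1}=1, q_{-2}=1, q_{-1}=0:
  i=0: a_0=0, p_0 = 0*1 + 0 = 0, q_0 = 0*0 + 1 = 1.
  i=1: a_1=8, p_1 = 8*0 + 1 = 1, q_1 = 8*1 + 0 = 8.
  i=2: a_2=1, p_2 = 1*1 + 0 = 1, q_2 = 1*8 + 1 = 9.
  i=3: a_3=8, p_3 = 8*1 + 1 = 9, q_3 = 8*9 + 8 = 80.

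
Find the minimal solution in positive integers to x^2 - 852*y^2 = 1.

First expand sqrt(852) as a continued fraction. With x_i = (sqrt(852) + m_i)/d_i and (m_0, d_0) = (0, 1): a_0 = floor(sqrt(852)) = 29, since 29^2 = 841 <= 852 < 900 = 30^2.
Iterate m_{i+1} = d_i*a_i - m_i, d_{i+1} = (852 - m_{i+1}^2)/d_i, a_{i+1} = floor((a_0 + m_{i+1})/d_{i+1}):
  m_1 = 1*29 - 0 = 29, d_1 = (852 - 29^2)/1 = 11/1 = 11, a_1 = floor((29 + 29)/11) = 5.
  m_2 = 11*5 - 29 = 26, d_2 = (852 - 26^2)/11 = 176/11 = 16, a_2 = floor((29 + 26)/16) = 3.
  m_3 = 16*3 - 26 = 22, d_3 = (852 - 22^2)/16 = 368/16 = 23, a_3 = floor((29 + 22)/23) = 2.
  m_4 = 23*2 - 22 = 24, d_4 = (852 - 24^2)/23 = 276/23 = 12, a_4 = floor((29 + 24)/12) = 4.
  m_5 = 12*4 - 24 = 24, d_5 = (852 - 24^2)/12 = 276/12 = 23, a_5 = floor((29 + 24)/23) = 2.
  m_6 = 23*2 - 24 = 22, d_6 = (852 - 22^2)/23 = 368/23 = 16, a_6 = floor((29 + 22)/16) = 3.
  m_7 = 16*3 - 22 = 26, d_7 = (852 - 26^2)/16 = 176/16 = 11, a_7 = floor((29 + 26)/11) = 5.
  m_8 = 11*5 - 26 = 29, d_8 = (852 - 29^2)/11 = 11/11 = 1, a_8 = floor((29 + 29)/1) = 58.
  m_9 = 1*58 - 29 = 29, d_9 = (852 - 29^2)/1 = 11/1 = 11: (m_9, d_9) = (m_1, d_1) = (29, 11), so from here the quotients repeat a_1, ..., a_8; the period length is 8.
So sqrt(852) = [29; (5, 3, 2, 4, 2, 3, 5, 58)] with period length k = 8.
k is even, so the fundamental solution of x^2 - 852y^2 = 1 is (p_{k-1}, q_{k-1}) = (p_7, q_7); compute convergents through index 7.
Convergents (p_i = a_i*p_{i-1} + p_{i-2}, q_i = a_i*q_{i-1} + q_{i-2} with p_{-2}=0, p_{-1}=1, q_{-2}=1, q_{-1}=0):
  i=0: a_0=29, p_0 = 29*1 + 0 = 29, q_0 = 29*0 + 1 = 1.
  i=1: a_1=5, p_1 = 5*29 + 1 = 146, q_1 = 5*1 + 0 = 5.
  i=2: a_2=3, p_2 = 3*146 + 29 = 467, q_2 = 3*5 + 1 = 16.
  i=3: a_3=2, p_3 = 2*467 + 146 = 1080, q_3 = 2*16 + 5 = 37.
  i=4: a_4=4, p_4 = 4*1080 + 467 = 4787, q_4 = 4*37 + 16 = 164.
  i=5: a_5=2, p_5 = 2*4787 + 1080 = 10654, q_5 = 2*164 + 37 = 365.
  i=6: a_6=3, p_6 = 3*10654 + 4787 = 36749, q_6 = 3*365 + 164 = 1259.
  i=7: a_7=5, p_7 = 5*36749 + 10654 = 194399, q_7 = 5*1259 + 365 = 6660.
Check: 194399^2 - 852*6660^2 = 37790971201 - 37790971200 = 1, so (x, y) = (194399, 6660) solves the equation, and by the theorem it is the least positive solution.

(x, y) = (194399, 6660)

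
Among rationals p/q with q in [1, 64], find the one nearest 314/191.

Expand x = 314/191 as a continued fraction with the Euclidean algorithm:
  314 = 1*191 + 123, so a_0 = 1.
  191 = 1*123 + 68, so a_1 = 1.
  123 = 1*68 + 55, so a_2 = 1.
  68 = 1*55 + 13, so a_3 = 1.
  55 = 4*13 + 3, so a_4 = 4.
  13 = 4*3 + 1, so a_5 = 4.
  3 = 3*1 + 0, so a_6 = 3.
so x = [1; 1, 1, 1, 4, 4, 3].
Convergents (p_i = a_i*p_{i-1} + p_{i-2}, q_i = a_i*q_{i-1} + q_{i-2} with p_{-2}=0, p_{-1}=1, q_{-2}=1, q_{-1}=0), until the denominator exceeds 64:
  i=0: a_0=1, p_0 = 1*1 + 0 = 1, q_0 = 1*0 + 1 = 1.
  i=1: a_1=1, p_1 = 1*1 + 1 = 2, q_1 = 1*1 + 0 = 1.
  i=2: a_2=1, p_2 = 1*2 + 1 = 3, q_2 = 1*1 + 1 = 2.
  i=3: a_3=1, p_3 = 1*3 + 2 = 5, q_3 = 1*2 + 1 = 3.
  i=4: a_4=4, p_4 = 4*5 + 3 = 23, q_4 = 4*3 + 2 = 14.
  i=5: a_5=4, p_5 = 4*23 + 5 = 97, q_5 = 4*14 + 3 = 59.
  i=6: a_6=3, p_6 = 3*97 + 23 = 314, q_6 = 3*59 + 14 = 191.
q_6 = 191 > 64, so the last convergent with denominator <= 64 is p_5/q_5 = 97/59.
The closest fraction with denominator <= 64 is either p_5/q_5 or the intermediate fraction (k*p_5 + p_4)/(k*q_5 + q_4) with the largest k >= 1 whose denominator stays <= 64; these approach x as k grows, and every other convergent or intermediate fraction in range is farther away.
Largest k: floor((64 - q_4)/q_5) = floor((64 - 14)/59) = 0.
Since k = 0, no intermediate fraction beyond p_5/q_5 has denominator <= 64, so the convergent 97/59 is the closest (its error is |314*59 - 97*191|/(191*59) = 1/11269).

97/59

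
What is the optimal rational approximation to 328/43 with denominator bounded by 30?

206/27

Expand x = 328/43 as a continued fraction with the Euclidean algorithm:
  328 = 7*43 + 27, so a_0 = 7.
  43 = 1*27 + 16, so a_1 = 1.
  27 = 1*16 + 11, so a_2 = 1.
  16 = 1*11 + 5, so a_3 = 1.
  11 = 2*5 + 1, so a_4 = 2.
  5 = 5*1 + 0, so a_5 = 5.
so x = [7; 1, 1, 1, 2, 5].
Convergents (p_i = a_i*p_{i-1} + p_{i-2}, q_i = a_i*q_{i-1} + q_{i-2} with p_{-2}=0, p_{-1}=1, q_{-2}=1, q_{-1}=0), until the denominator exceeds 30:
  i=0: a_0=7, p_0 = 7*1 + 0 = 7, q_0 = 7*0 + 1 = 1.
  i=1: a_1=1, p_1 = 1*7 + 1 = 8, q_1 = 1*1 + 0 = 1.
  i=2: a_2=1, p_2 = 1*8 + 7 = 15, q_2 = 1*1 + 1 = 2.
  i=3: a_3=1, p_3 = 1*15 + 8 = 23, q_3 = 1*2 + 1 = 3.
  i=4: a_4=2, p_4 = 2*23 + 15 = 61, q_4 = 2*3 + 2 = 8.
  i=5: a_5=5, p_5 = 5*61 + 23 = 328, q_5 = 5*8 + 3 = 43.
q_5 = 43 > 30, so the last convergent with denominator <= 30 is p_4/q_4 = 61/8.
The closest fraction with denominator <= 30 is either p_4/q_4 or the intermediate fraction (k*p_4 + p_3)/(k*q_4 + q_3) with the largest k >= 1 whose denominator stays <= 30; these approach x as k grows, and every other convergent or intermediate fraction in range is farther away.
Largest k: floor((30 - q_3)/q_4) = floor((30 - 3)/8) = 3.
That gives (3*61 + 23)/(3*8 + 3) = 206/27.
Compare the errors: |x - 61/8| = |328*8 - 61*43|/(43*8) = 1/344, and |x - 206/27| = |328*27 - 206*43|/(43*27) = 2/1161.
Cross-multiplying, 2*344 = 688 < 1161 = 1*1161, so 2/1161 is smaller: the intermediate fraction 206/27 is closer to x than 61/8.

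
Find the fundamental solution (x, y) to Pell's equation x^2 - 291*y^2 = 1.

(x, y) = (290, 17)

First expand sqrt(291) as a continued fraction. With x_i = (sqrt(291) + m_i)/d_i and (m_0, d_0) = (0, 1): a_0 = floor(sqrt(291)) = 17, since 17^2 = 289 <= 291 < 324 = 18^2.
Iterate m_{i+1} = d_i*a_i - m_i, d_{i+1} = (291 - m_{i+1}^2)/d_i, a_{i+1} = floor((a_0 + m_{i+1})/d_{i+1}):
  m_1 = 1*17 - 0 = 17, d_1 = (291 - 17^2)/1 = 2/1 = 2, a_1 = floor((17 + 17)/2) = 17.
  m_2 = 2*17 - 17 = 17, d_2 = (291 - 17^2)/2 = 2/2 = 1, a_2 = floor((17 + 17)/1) = 34.
  m_3 = 1*34 - 17 = 17, d_3 = (291 - 17^2)/1 = 2/1 = 2: (m_3, d_3) = (m_1, d_1) = (17, 2), so from here the quotients repeat a_1, a_2; the period length is 2.
So sqrt(291) = [17; (17, 34)] with period length k = 2.
k is even, so the fundamental solution of x^2 - 291y^2 = 1 is (p_{k-1}, q_{k-1}) = (p_1, q_1); compute convergents through index 1.
Convergents (p_i = a_i*p_{i-1} + p_{i-2}, q_i = a_i*q_{i-1} + q_{i-2} with p_{-2}=0, p_{-1}=1, q_{-2}=1, q_{-1}=0):
  i=0: a_0=17, p_0 = 17*1 + 0 = 17, q_0 = 17*0 + 1 = 1.
  i=1: a_1=17, p_1 = 17*17 + 1 = 290, q_1 = 17*1 + 0 = 17.
Check: 290^2 - 291*17^2 = 84100 - 84099 = 1, so (x, y) = (290, 17) solves the equation, and by the theorem it is the least positive solution.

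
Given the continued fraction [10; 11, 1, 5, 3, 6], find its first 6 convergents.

10/1, 111/11, 121/12, 716/71, 2269/225, 14330/1421

Using the convergent recurrence p_i = a_i*p_{i-1} + p_{i-2}, q_i = a_i*q_{i-1} + q_{i-2} with p_{-2}=0, p_{-1}=1, q_{-2}=1, q_{-1}=0:
  i=0: a_0=10, p_0 = 10*1 + 0 = 10, q_0 = 10*0 + 1 = 1.
  i=1: a_1=11, p_1 = 11*10 + 1 = 111, q_1 = 11*1 + 0 = 11.
  i=2: a_2=1, p_2 = 1*111 + 10 = 121, q_2 = 1*11 + 1 = 12.
  i=3: a_3=5, p_3 = 5*121 + 111 = 716, q_3 = 5*12 + 11 = 71.
  i=4: a_4=3, p_4 = 3*716 + 121 = 2269, q_4 = 3*71 + 12 = 225.
  i=5: a_5=6, p_5 = 6*2269 + 716 = 14330, q_5 = 6*225 + 71 = 1421.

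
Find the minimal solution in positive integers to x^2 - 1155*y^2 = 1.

First expand sqrt(1155) as a continued fraction. With x_i = (sqrt(1155) + m_i)/d_i and (m_0, d_0) = (0, 1): a_0 = floor(sqrt(1155)) = 33, since 33^2 = 1089 <= 1155 < 1156 = 34^2.
Iterate m_{i+1} = d_i*a_i - m_i, d_{i+1} = (1155 - m_{i+1}^2)/d_i, a_{i+1} = floor((a_0 + m_{i+1})/d_{i+1}):
  m_1 = 1*33 - 0 = 33, d_1 = (1155 - 33^2)/1 = 66/1 = 66, a_1 = floor((33 + 33)/66) = 1.
  m_2 = 66*1 - 33 = 33, d_2 = (1155 - 33^2)/66 = 66/66 = 1, a_2 = floor((33 + 33)/1) = 66.
  m_3 = 1*66 - 33 = 33, d_3 = (1155 - 33^2)/1 = 66/1 = 66: (m_3, d_3) = (m_1, d_1) = (33, 66), so from here the quotients repeat a_1, a_2; the period length is 2.
So sqrt(1155) = [33; (1, 66)] with period length k = 2.
k is even, so the fundamental solution of x^2 - 1155y^2 = 1 is (p_{k-1}, q_{k-1}) = (p_1, q_1); compute convergents through index 1.
Convergents (p_i = a_i*p_{i-1} + p_{i-2}, q_i = a_i*q_{i-1} + q_{i-2} with p_{-2}=0, p_{-1}=1, q_{-2}=1, q_{-1}=0):
  i=0: a_0=33, p_0 = 33*1 + 0 = 33, q_0 = 33*0 + 1 = 1.
  i=1: a_1=1, p_1 = 1*33 + 1 = 34, q_1 = 1*1 + 0 = 1.
Check: 34^2 - 1155*1^2 = 1156 - 1155 = 1, so (x, y) = (34, 1) solves the equation, and by the theorem it is the least positive solution.

(x, y) = (34, 1)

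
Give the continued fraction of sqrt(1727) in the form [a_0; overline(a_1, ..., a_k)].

[41; overline(1, 1, 3, 1, 6, 1, 3, 1, 1, 82)]

Write x_i = (sqrt(1727) + m_i)/d_i with (m_0, d_0) = (0, 1). a_0 = floor(sqrt(1727)) = 41, since 41^2 = 1681 <= 1727 < 1764 = 42^2.
Iterate m_{i+1} = d_i*a_i - m_i, d_{i+1} = (1727 - m_{i+1}^2)/d_i, a_{i+1} = floor((a_0 + m_{i+1})/d_{i+1}):
  m_1 = 1*41 - 0 = 41, d_1 = (1727 - 41^2)/1 = 46/1 = 46, a_1 = floor((41 + 41)/46) = 1.
  m_2 = 46*1 - 41 = 5, d_2 = (1727 - 5^2)/46 = 1702/46 = 37, a_2 = floor((41 + 5)/37) = 1.
  m_3 = 37*1 - 5 = 32, d_3 = (1727 - 32^2)/37 = 703/37 = 19, a_3 = floor((41 + 32)/19) = 3.
  m_4 = 19*3 - 32 = 25, d_4 = (1727 - 25^2)/19 = 1102/19 = 58, a_4 = floor((41 + 25)/58) = 1.
  m_5 = 58*1 - 25 = 33, d_5 = (1727 - 33^2)/58 = 638/58 = 11, a_5 = floor((41 + 33)/11) = 6.
  m_6 = 11*6 - 33 = 33, d_6 = (1727 - 33^2)/11 = 638/11 = 58, a_6 = floor((41 + 33)/58) = 1.
  m_7 = 58*1 - 33 = 25, d_7 = (1727 - 25^2)/58 = 1102/58 = 19, a_7 = floor((41 + 25)/19) = 3.
  m_8 = 19*3 - 25 = 32, d_8 = (1727 - 32^2)/19 = 703/19 = 37, a_8 = floor((41 + 32)/37) = 1.
  m_9 = 37*1 - 32 = 5, d_9 = (1727 - 5^2)/37 = 1702/37 = 46, a_9 = floor((41 + 5)/46) = 1.
  m_10 = 46*1 - 5 = 41, d_10 = (1727 - 41^2)/46 = 46/46 = 1, a_10 = floor((41 + 41)/1) = 82.
  m_11 = 1*82 - 41 = 41, d_11 = (1727 - 41^2)/1 = 46/1 = 46: (m_11, d_11) = (m_1, d_1) = (41, 46), so from here the quotients repeat a_1, ..., a_10; the period length is 10.
Hence the expansion of sqrt(1727) is a_0 = 41 followed by the repeating block 1, 1, 3, 1, 6, 1, 3, 1, 1, 82 (period 10).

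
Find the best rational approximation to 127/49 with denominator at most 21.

Expand x = 127/49 as a continued fraction with the Euclidean algorithm:
  127 = 2*49 + 29, so a_0 = 2.
  49 = 1*29 + 20, so a_1 = 1.
  29 = 1*20 + 9, so a_2 = 1.
  20 = 2*9 + 2, so a_3 = 2.
  9 = 4*2 + 1, so a_4 = 4.
  2 = 2*1 + 0, so a_5 = 2.
so x = [2; 1, 1, 2, 4, 2].
Convergents (p_i = a_i*p_{i-1} + p_{i-2}, q_i = a_i*q_{i-1} + q_{i-2} with p_{-2}=0, p_{-1}=1, q_{-2}=1, q_{-1}=0), until the denominator exceeds 21:
  i=0: a_0=2, p_0 = 2*1 + 0 = 2, q_0 = 2*0 + 1 = 1.
  i=1: a_1=1, p_1 = 1*2 + 1 = 3, q_1 = 1*1 + 0 = 1.
  i=2: a_2=1, p_2 = 1*3 + 2 = 5, q_2 = 1*1 + 1 = 2.
  i=3: a_3=2, p_3 = 2*5 + 3 = 13, q_3 = 2*2 + 1 = 5.
  i=4: a_4=4, p_4 = 4*13 + 5 = 57, q_4 = 4*5 + 2 = 22.
q_4 = 22 > 21, so the last convergent with denominator <= 21 is p_3/q_3 = 13/5.
The closest fraction with denominator <= 21 is either p_3/q_3 or the intermediate fraction (k*p_3 + p_2)/(k*q_3 + q_2) with the largest k >= 1 whose denominator stays <= 21; these approach x as k grows, and every other convergent or intermediate fraction in range is farther away.
Largest k: floor((21 - q_2)/q_3) = floor((21 - 2)/5) = 3.
That gives (3*13 + 5)/(3*5 + 2) = 44/17.
Compare the errors: |x - 13/5| = |127*5 - 13*49|/(49*5) = 2/245, and |x - 44/17| = |127*17 - 44*49|/(49*17) = 3/833.
Cross-multiplying, 3*245 = 735 < 1666 = 2*833, so 3/833 is smaller: the intermediate fraction 44/17 is closer to x than 13/5.

44/17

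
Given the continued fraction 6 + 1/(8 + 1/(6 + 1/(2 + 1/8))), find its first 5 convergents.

Using the convergent recurrence p_i = a_i*p_{i-1} + p_{i-2}, q_i = a_i*q_{i-1} + q_{i-2} with p_{-2}=0, p_{-1}=1, q_{-2}=1, q_{-1}=0:
  i=0: a_0=6, p_0 = 6*1 + 0 = 6, q_0 = 6*0 + 1 = 1.
  i=1: a_1=8, p_1 = 8*6 + 1 = 49, q_1 = 8*1 + 0 = 8.
  i=2: a_2=6, p_2 = 6*49 + 6 = 300, q_2 = 6*8 + 1 = 49.
  i=3: a_3=2, p_3 = 2*300 + 49 = 649, q_3 = 2*49 + 8 = 106.
  i=4: a_4=8, p_4 = 8*649 + 300 = 5492, q_4 = 8*106 + 49 = 897.

6/1, 49/8, 300/49, 649/106, 5492/897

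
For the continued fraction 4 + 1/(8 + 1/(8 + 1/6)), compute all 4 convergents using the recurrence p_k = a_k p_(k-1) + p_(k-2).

Using the convergent recurrence p_i = a_i*p_{i-1} + p_{i-2}, q_i = a_i*q_{i-1} + q_{i-2} with p_{-2}=0, p_{-1}=1, q_{-2}=1, q_{-1}=0:
  i=0: a_0=4, p_0 = 4*1 + 0 = 4, q_0 = 4*0 + 1 = 1.
  i=1: a_1=8, p_1 = 8*4 + 1 = 33, q_1 = 8*1 + 0 = 8.
  i=2: a_2=8, p_2 = 8*33 + 4 = 268, q_2 = 8*8 + 1 = 65.
  i=3: a_3=6, p_3 = 6*268 + 33 = 1641, q_3 = 6*65 + 8 = 398.

4/1, 33/8, 268/65, 1641/398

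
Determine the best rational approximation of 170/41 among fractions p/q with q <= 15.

29/7

Expand x = 170/41 as a continued fraction with the Euclidean algorithm:
  170 = 4*41 + 6, so a_0 = 4.
  41 = 6*6 + 5, so a_1 = 6.
  6 = 1*5 + 1, so a_2 = 1.
  5 = 5*1 + 0, so a_3 = 5.
so x = [4; 6, 1, 5].
Convergents (p_i = a_i*p_{i-1} + p_{i-2}, q_i = a_i*q_{i-1} + q_{i-2} with p_{-2}=0, p_{-1}=1, q_{-2}=1, q_{-1}=0), until the denominator exceeds 15:
  i=0: a_0=4, p_0 = 4*1 + 0 = 4, q_0 = 4*0 + 1 = 1.
  i=1: a_1=6, p_1 = 6*4 + 1 = 25, q_1 = 6*1 + 0 = 6.
  i=2: a_2=1, p_2 = 1*25 + 4 = 29, q_2 = 1*6 + 1 = 7.
  i=3: a_3=5, p_3 = 5*29 + 25 = 170, q_3 = 5*7 + 6 = 41.
q_3 = 41 > 15, so the last convergent with denominator <= 15 is p_2/q_2 = 29/7.
The closest fraction with denominator <= 15 is either p_2/q_2 or the intermediate fraction (k*p_2 + p_1)/(k*q_2 + q_1) with the largest k >= 1 whose denominator stays <= 15; these approach x as k grows, and every other convergent or intermediate fraction in range is farther away.
Largest k: floor((15 - q_1)/q_2) = floor((15 - 6)/7) = 1.
That gives (1*29 + 25)/(1*7 + 6) = 54/13.
Compare the errors: |x - 29/7| = |170*7 - 29*41|/(41*7) = 1/287, and |x - 54/13| = |170*13 - 54*41|/(41*13) = 4/533.
Cross-multiplying, 1*533 = 533 < 1148 = 4*287, so 1/287 is smaller: the convergent 29/7 is closer to x than 54/13.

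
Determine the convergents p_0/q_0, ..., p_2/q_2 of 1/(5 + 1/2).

Using the convergent recurrence p_i = a_i*p_{i-1} + p_{i-2}, q_i = a_i*q_{i-1} + q_{i-2} with p_{-2}=0, p_{-1}=1, q_{-2}=1, q_{-1}=0:
  i=0: a_0=0, p_0 = 0*1 + 0 = 0, q_0 = 0*0 + 1 = 1.
  i=1: a_1=5, p_1 = 5*0 + 1 = 1, q_1 = 5*1 + 0 = 5.
  i=2: a_2=2, p_2 = 2*1 + 0 = 2, q_2 = 2*5 + 1 = 11.

0/1, 1/5, 2/11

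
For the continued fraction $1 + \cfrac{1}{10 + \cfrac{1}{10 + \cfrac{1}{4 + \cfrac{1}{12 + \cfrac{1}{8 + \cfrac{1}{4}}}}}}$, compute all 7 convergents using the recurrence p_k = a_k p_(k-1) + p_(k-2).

Using the convergent recurrence p_i = a_i*p_{i-1} + p_{i-2}, q_i = a_i*q_{i-1} + q_{i-2} with p_{-2}=0, p_{-1}=1, q_{-2}=1, q_{-1}=0:
  i=0: a_0=1, p_0 = 1*1 + 0 = 1, q_0 = 1*0 + 1 = 1.
  i=1: a_1=10, p_1 = 10*1 + 1 = 11, q_1 = 10*1 + 0 = 10.
  i=2: a_2=10, p_2 = 10*11 + 1 = 111, q_2 = 10*10 + 1 = 101.
  i=3: a_3=4, p_3 = 4*111 + 11 = 455, q_3 = 4*101 + 10 = 414.
  i=4: a_4=12, p_4 = 12*455 + 111 = 5571, q_4 = 12*414 + 101 = 5069.
  i=5: a_5=8, p_5 = 8*5571 + 455 = 45023, q_5 = 8*5069 + 414 = 40966.
  i=6: a_6=4, p_6 = 4*45023 + 5571 = 185663, q_6 = 4*40966 + 5069 = 168933.

1/1, 11/10, 111/101, 455/414, 5571/5069, 45023/40966, 185663/168933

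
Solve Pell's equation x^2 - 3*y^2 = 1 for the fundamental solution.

First expand sqrt(3) as a continued fraction. With x_i = (sqrt(3) + m_i)/d_i and (m_0, d_0) = (0, 1): a_0 = floor(sqrt(3)) = 1, since 1^2 = 1 <= 3 < 4 = 2^2.
Iterate m_{i+1} = d_i*a_i - m_i, d_{i+1} = (3 - m_{i+1}^2)/d_i, a_{i+1} = floor((a_0 + m_{i+1})/d_{i+1}):
  m_1 = 1*1 - 0 = 1, d_1 = (3 - 1^2)/1 = 2/1 = 2, a_1 = floor((1 + 1)/2) = 1.
  m_2 = 2*1 - 1 = 1, d_2 = (3 - 1^2)/2 = 2/2 = 1, a_2 = floor((1 + 1)/1) = 2.
  m_3 = 1*2 - 1 = 1, d_3 = (3 - 1^2)/1 = 2/1 = 2: (m_3, d_3) = (m_1, d_1) = (1, 2), so from here the quotients repeat a_1, a_2; the period length is 2.
So sqrt(3) = [1; (1, 2)] with period length k = 2.
k is even, so the fundamental solution of x^2 - 3y^2 = 1 is (p_{k-1}, q_{k-1}) = (p_1, q_1); compute convergents through index 1.
Convergents (p_i = a_i*p_{i-1} + p_{i-2}, q_i = a_i*q_{i-1} + q_{i-2} with p_{-2}=0, p_{-1}=1, q_{-2}=1, q_{-1}=0):
  i=0: a_0=1, p_0 = 1*1 + 0 = 1, q_0 = 1*0 + 1 = 1.
  i=1: a_1=1, p_1 = 1*1 + 1 = 2, q_1 = 1*1 + 0 = 1.
Check: 2^2 - 3*1^2 = 4 - 3 = 1, so (x, y) = (2, 1) solves the equation, and by the theorem it is the least positive solution.

(x, y) = (2, 1)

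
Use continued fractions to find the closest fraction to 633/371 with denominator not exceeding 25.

Expand x = 633/371 as a continued fraction with the Euclidean algorithm:
  633 = 1*371 + 262, so a_0 = 1.
  371 = 1*262 + 109, so a_1 = 1.
  262 = 2*109 + 44, so a_2 = 2.
  109 = 2*44 + 21, so a_3 = 2.
  44 = 2*21 + 2, so a_4 = 2.
  21 = 10*2 + 1, so a_5 = 10.
  2 = 2*1 + 0, so a_6 = 2.
so x = [1; 1, 2, 2, 2, 10, 2].
Convergents (p_i = a_i*p_{i-1} + p_{i-2}, q_i = a_i*q_{i-1} + q_{i-2} with p_{-2}=0, p_{-1}=1, q_{-2}=1, q_{-1}=0), until the denominator exceeds 25:
  i=0: a_0=1, p_0 = 1*1 + 0 = 1, q_0 = 1*0 + 1 = 1.
  i=1: a_1=1, p_1 = 1*1 + 1 = 2, q_1 = 1*1 + 0 = 1.
  i=2: a_2=2, p_2 = 2*2 + 1 = 5, q_2 = 2*1 + 1 = 3.
  i=3: a_3=2, p_3 = 2*5 + 2 = 12, q_3 = 2*3 + 1 = 7.
  i=4: a_4=2, p_4 = 2*12 + 5 = 29, q_4 = 2*7 + 3 = 17.
  i=5: a_5=10, p_5 = 10*29 + 12 = 302, q_5 = 10*17 + 7 = 177.
q_5 = 177 > 25, so the last convergent with denominator <= 25 is p_4/q_4 = 29/17.
The closest fraction with denominator <= 25 is either p_4/q_4 or the intermediate fraction (k*p_4 + p_3)/(k*q_4 + q_3) with the largest k >= 1 whose denominator stays <= 25; these approach x as k grows, and every other convergent or intermediate fraction in range is farther away.
Largest k: floor((25 - q_3)/q_4) = floor((25 - 7)/17) = 1.
That gives (1*29 + 12)/(1*17 + 7) = 41/24.
Compare the errors: |x - 29/17| = |633*17 - 29*371|/(371*17) = 2/6307, and |x - 41/24| = |633*24 - 41*371|/(371*24) = 19/8904.
Cross-multiplying, 2*8904 = 17808 < 119833 = 19*6307, so 2/6307 is smaller: the convergent 29/17 is closer to x than 41/24.

29/17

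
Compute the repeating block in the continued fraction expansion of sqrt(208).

[14; (2, 2, 1, 2, 2, 28)]

Write x_i = (sqrt(208) + m_i)/d_i with (m_0, d_0) = (0, 1). a_0 = floor(sqrt(208)) = 14, since 14^2 = 196 <= 208 < 225 = 15^2.
Iterate m_{i+1} = d_i*a_i - m_i, d_{i+1} = (208 - m_{i+1}^2)/d_i, a_{i+1} = floor((a_0 + m_{i+1})/d_{i+1}):
  m_1 = 1*14 - 0 = 14, d_1 = (208 - 14^2)/1 = 12/1 = 12, a_1 = floor((14 + 14)/12) = 2.
  m_2 = 12*2 - 14 = 10, d_2 = (208 - 10^2)/12 = 108/12 = 9, a_2 = floor((14 + 10)/9) = 2.
  m_3 = 9*2 - 10 = 8, d_3 = (208 - 8^2)/9 = 144/9 = 16, a_3 = floor((14 + 8)/16) = 1.
  m_4 = 16*1 - 8 = 8, d_4 = (208 - 8^2)/16 = 144/16 = 9, a_4 = floor((14 + 8)/9) = 2.
  m_5 = 9*2 - 8 = 10, d_5 = (208 - 10^2)/9 = 108/9 = 12, a_5 = floor((14 + 10)/12) = 2.
  m_6 = 12*2 - 10 = 14, d_6 = (208 - 14^2)/12 = 12/12 = 1, a_6 = floor((14 + 14)/1) = 28.
  m_7 = 1*28 - 14 = 14, d_7 = (208 - 14^2)/1 = 12/1 = 12: (m_7, d_7) = (m_1, d_1) = (14, 12), so from here the quotients repeat a_1, ..., a_6; the period length is 6.
Hence the expansion of sqrt(208) is a_0 = 14 followed by the repeating block 2, 2, 1, 2, 2, 28 (period 6).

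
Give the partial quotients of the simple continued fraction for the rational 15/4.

[3; 1, 3]

Run the Euclidean algorithm on 15 and 4; the successive quotients are the partial quotients a_0, a_1, ... (each step inverts the fractional part left over by the previous one):
  15 = 3*4 + 3, so a_0 = 3.
  4 = 1*3 + 1, so a_1 = 1.
  3 = 3*1 + 0, so a_2 = 3.
The remainder reaches 0 after 3 divisions, so the expansion has 3 partial quotients, read off in order.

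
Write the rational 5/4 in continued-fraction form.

[1; 4]

Run the Euclidean algorithm on 5 and 4; the successive quotients are the partial quotients a_0, a_1, ... (each step inverts the fractional part left over by the previous one):
  5 = 1*4 + 1, so a_0 = 1.
  4 = 4*1 + 0, so a_1 = 4.
The remainder reaches 0 after 2 divisions, so the expansion has 2 partial quotients, read off in order.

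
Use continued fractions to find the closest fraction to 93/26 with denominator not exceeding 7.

Expand x = 93/26 as a continued fraction with the Euclidean algorithm:
  93 = 3*26 + 15, so a_0 = 3.
  26 = 1*15 + 11, so a_1 = 1.
  15 = 1*11 + 4, so a_2 = 1.
  11 = 2*4 + 3, so a_3 = 2.
  4 = 1*3 + 1, so a_4 = 1.
  3 = 3*1 + 0, so a_5 = 3.
so x = [3; 1, 1, 2, 1, 3].
Convergents (p_i = a_i*p_{i-1} + p_{i-2}, q_i = a_i*q_{i-1} + q_{i-2} with p_{-2}=0, p_{-1}=1, q_{-2}=1, q_{-1}=0), until the denominator exceeds 7:
  i=0: a_0=3, p_0 = 3*1 + 0 = 3, q_0 = 3*0 + 1 = 1.
  i=1: a_1=1, p_1 = 1*3 + 1 = 4, q_1 = 1*1 + 0 = 1.
  i=2: a_2=1, p_2 = 1*4 + 3 = 7, q_2 = 1*1 + 1 = 2.
  i=3: a_3=2, p_3 = 2*7 + 4 = 18, q_3 = 2*2 + 1 = 5.
  i=4: a_4=1, p_4 = 1*18 + 7 = 25, q_4 = 1*5 + 2 = 7.
  i=5: a_5=3, p_5 = 3*25 + 18 = 93, q_5 = 3*7 + 5 = 26.
q_5 = 26 > 7, so the last convergent with denominator <= 7 is p_4/q_4 = 25/7.
The closest fraction with denominator <= 7 is either p_4/q_4 or the intermediate fraction (k*p_4 + p_3)/(k*q_4 + q_3) with the largest k >= 1 whose denominator stays <= 7; these approach x as k grows, and every other convergent or intermediate fraction in range is farther away.
Largest k: floor((7 - q_3)/q_4) = floor((7 - 5)/7) = 0.
Since k = 0, no intermediate fraction beyond p_4/q_4 has denominator <= 7, so the convergent 25/7 is the closest (its error is |93*7 - 25*26|/(26*7) = 1/182).

25/7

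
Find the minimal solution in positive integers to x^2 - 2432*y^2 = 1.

(x, y) = (14982337, 303807)

First expand sqrt(2432) as a continued fraction. With x_i = (sqrt(2432) + m_i)/d_i and (m_0, d_0) = (0, 1): a_0 = floor(sqrt(2432)) = 49, since 49^2 = 2401 <= 2432 < 2500 = 50^2.
Iterate m_{i+1} = d_i*a_i - m_i, d_{i+1} = (2432 - m_{i+1}^2)/d_i, a_{i+1} = floor((a_0 + m_{i+1})/d_{i+1}):
  m_1 = 1*49 - 0 = 49, d_1 = (2432 - 49^2)/1 = 31/1 = 31, a_1 = floor((49 + 49)/31) = 3.
  m_2 = 31*3 - 49 = 44, d_2 = (2432 - 44^2)/31 = 496/31 = 16, a_2 = floor((49 + 44)/16) = 5.
  m_3 = 16*5 - 44 = 36, d_3 = (2432 - 36^2)/16 = 1136/16 = 71, a_3 = floor((49 + 36)/71) = 1.
  m_4 = 71*1 - 36 = 35, d_4 = (2432 - 35^2)/71 = 1207/71 = 17, a_4 = floor((49 + 35)/17) = 4.
  m_5 = 17*4 - 35 = 33, d_5 = (2432 - 33^2)/17 = 1343/17 = 79, a_5 = floor((49 + 33)/79) = 1.
  m_6 = 79*1 - 33 = 46, d_6 = (2432 - 46^2)/79 = 316/79 = 4, a_6 = floor((49 + 46)/4) = 23.
  m_7 = 4*23 - 46 = 46, d_7 = (2432 - 46^2)/4 = 316/4 = 79, a_7 = floor((49 + 46)/79) = 1.
  m_8 = 79*1 - 46 = 33, d_8 = (2432 - 33^2)/79 = 1343/79 = 17, a_8 = floor((49 + 33)/17) = 4.
  m_9 = 17*4 - 33 = 35, d_9 = (2432 - 35^2)/17 = 1207/17 = 71, a_9 = floor((49 + 35)/71) = 1.
  m_10 = 71*1 - 35 = 36, d_10 = (2432 - 36^2)/71 = 1136/71 = 16, a_10 = floor((49 + 36)/16) = 5.
  m_11 = 16*5 - 36 = 44, d_11 = (2432 - 44^2)/16 = 496/16 = 31, a_11 = floor((49 + 44)/31) = 3.
  m_12 = 31*3 - 44 = 49, d_12 = (2432 - 49^2)/31 = 31/31 = 1, a_12 = floor((49 + 49)/1) = 98.
  m_13 = 1*98 - 49 = 49, d_13 = (2432 - 49^2)/1 = 31/1 = 31: (m_13, d_13) = (m_1, d_1) = (49, 31), so from here the quotients repeat a_1, ..., a_12; the period length is 12.
So sqrt(2432) = [49; (3, 5, 1, 4, 1, 23, 1, 4, 1, 5, 3, 98)] with period length k = 12.
k is even, so the fundamental solution of x^2 - 2432y^2 = 1 is (p_{k-1}, q_{k-1}) = (p_11, q_11); compute convergents through index 11.
Convergents (p_i = a_i*p_{i-1} + p_{i-2}, q_i = a_i*q_{i-1} + q_{i-2} with p_{-2}=0, p_{-1}=1, q_{-2}=1, q_{-1}=0):
  i=0: a_0=49, p_0 = 49*1 + 0 = 49, q_0 = 49*0 + 1 = 1.
  i=1: a_1=3, p_1 = 3*49 + 1 = 148, q_1 = 3*1 + 0 = 3.
  i=2: a_2=5, p_2 = 5*148 + 49 = 789, q_2 = 5*3 + 1 = 16.
  i=3: a_3=1, p_3 = 1*789 + 148 = 937, q_3 = 1*16 + 3 = 19.
  i=4: a_4=4, p_4 = 4*937 + 789 = 4537, q_4 = 4*19 + 16 = 92.
  i=5: a_5=1, p_5 = 1*4537 + 937 = 5474, q_5 = 1*92 + 19 = 111.
  i=6: a_6=23, p_6 = 23*5474 + 4537 = 130439, q_6 = 23*111 + 92 = 2645.
  i=7: a_7=1, p_7 = 1*130439 + 5474 = 135913, q_7 = 1*2645 + 111 = 2756.
  i=8: a_8=4, p_8 = 4*135913 + 130439 = 674091, q_8 = 4*2756 + 2645 = 13669.
  i=9: a_9=1, p_9 = 1*674091 + 135913 = 810004, q_9 = 1*13669 + 2756 = 16425.
  i=10: a_10=5, p_10 = 5*810004 + 674091 = 4724111, q_10 = 5*16425 + 13669 = 95794.
  i=11: a_11=3, p_11 = 3*4724111 + 810004 = 14982337, q_11 = 3*95794 + 16425 = 303807.
Check: 14982337^2 - 2432*303807^2 = 224470421981569 - 224470421981568 = 1, so (x, y) = (14982337, 303807) solves the equation, and by the theorem it is the least positive solution.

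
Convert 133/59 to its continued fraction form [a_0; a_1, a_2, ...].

Run the Euclidean algorithm on 133 and 59; the successive quotients are the partial quotients a_0, a_1, ... (each step inverts the fractional part left over by the previous one):
  133 = 2*59 + 15, so a_0 = 2.
  59 = 3*15 + 14, so a_1 = 3.
  15 = 1*14 + 1, so a_2 = 1.
  14 = 14*1 + 0, so a_3 = 14.
The remainder reaches 0 after 4 divisions, so the expansion has 4 partial quotients, read off in order.

[2; 3, 1, 14]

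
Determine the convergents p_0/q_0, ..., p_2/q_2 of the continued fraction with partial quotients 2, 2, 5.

2/1, 5/2, 27/11

Using the convergent recurrence p_i = a_i*p_{i-1} + p_{i-2}, q_i = a_i*q_{i-1} + q_{i-2} with p_{-2}=0, p_{-1}=1, q_{-2}=1, q_{-1}=0:
  i=0: a_0=2, p_0 = 2*1 + 0 = 2, q_0 = 2*0 + 1 = 1.
  i=1: a_1=2, p_1 = 2*2 + 1 = 5, q_1 = 2*1 + 0 = 2.
  i=2: a_2=5, p_2 = 5*5 + 2 = 27, q_2 = 5*2 + 1 = 11.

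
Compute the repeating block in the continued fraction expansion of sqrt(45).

[6; (1, 2, 2, 2, 1, 12)]

Write x_i = (sqrt(45) + m_i)/d_i with (m_0, d_0) = (0, 1). a_0 = floor(sqrt(45)) = 6, since 6^2 = 36 <= 45 < 49 = 7^2.
Iterate m_{i+1} = d_i*a_i - m_i, d_{i+1} = (45 - m_{i+1}^2)/d_i, a_{i+1} = floor((a_0 + m_{i+1})/d_{i+1}):
  m_1 = 1*6 - 0 = 6, d_1 = (45 - 6^2)/1 = 9/1 = 9, a_1 = floor((6 + 6)/9) = 1.
  m_2 = 9*1 - 6 = 3, d_2 = (45 - 3^2)/9 = 36/9 = 4, a_2 = floor((6 + 3)/4) = 2.
  m_3 = 4*2 - 3 = 5, d_3 = (45 - 5^2)/4 = 20/4 = 5, a_3 = floor((6 + 5)/5) = 2.
  m_4 = 5*2 - 5 = 5, d_4 = (45 - 5^2)/5 = 20/5 = 4, a_4 = floor((6 + 5)/4) = 2.
  m_5 = 4*2 - 5 = 3, d_5 = (45 - 3^2)/4 = 36/4 = 9, a_5 = floor((6 + 3)/9) = 1.
  m_6 = 9*1 - 3 = 6, d_6 = (45 - 6^2)/9 = 9/9 = 1, a_6 = floor((6 + 6)/1) = 12.
  m_7 = 1*12 - 6 = 6, d_7 = (45 - 6^2)/1 = 9/1 = 9: (m_7, d_7) = (m_1, d_1) = (6, 9), so from here the quotients repeat a_1, ..., a_6; the period length is 6.
Hence the expansion of sqrt(45) is a_0 = 6 followed by the repeating block 1, 2, 2, 2, 1, 12 (period 6).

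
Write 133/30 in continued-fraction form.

Run the Euclidean algorithm on 133 and 30; the successive quotients are the partial quotients a_0, a_1, ... (each step inverts the fractional part left over by the previous one):
  133 = 4*30 + 13, so a_0 = 4.
  30 = 2*13 + 4, so a_1 = 2.
  13 = 3*4 + 1, so a_2 = 3.
  4 = 4*1 + 0, so a_3 = 4.
The remainder reaches 0 after 4 divisions, so the expansion has 4 partial quotients, read off in order.

[4; 2, 3, 4]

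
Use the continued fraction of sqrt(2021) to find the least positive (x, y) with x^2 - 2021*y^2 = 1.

(x, y) = (45495, 1012)

First expand sqrt(2021) as a continued fraction. With x_i = (sqrt(2021) + m_i)/d_i and (m_0, d_0) = (0, 1): a_0 = floor(sqrt(2021)) = 44, since 44^2 = 1936 <= 2021 < 2025 = 45^2.
Iterate m_{i+1} = d_i*a_i - m_i, d_{i+1} = (2021 - m_{i+1}^2)/d_i, a_{i+1} = floor((a_0 + m_{i+1})/d_{i+1}):
  m_1 = 1*44 - 0 = 44, d_1 = (2021 - 44^2)/1 = 85/1 = 85, a_1 = floor((44 + 44)/85) = 1.
  m_2 = 85*1 - 44 = 41, d_2 = (2021 - 41^2)/85 = 340/85 = 4, a_2 = floor((44 + 41)/4) = 21.
  m_3 = 4*21 - 41 = 43, d_3 = (2021 - 43^2)/4 = 172/4 = 43, a_3 = floor((44 + 43)/43) = 2.
  m_4 = 43*2 - 43 = 43, d_4 = (2021 - 43^2)/43 = 172/43 = 4, a_4 = floor((44 + 43)/4) = 21.
  m_5 = 4*21 - 43 = 41, d_5 = (2021 - 41^2)/4 = 340/4 = 85, a_5 = floor((44 + 41)/85) = 1.
  m_6 = 85*1 - 41 = 44, d_6 = (2021 - 44^2)/85 = 85/85 = 1, a_6 = floor((44 + 44)/1) = 88.
  m_7 = 1*88 - 44 = 44, d_7 = (2021 - 44^2)/1 = 85/1 = 85: (m_7, d_7) = (m_1, d_1) = (44, 85), so from here the quotients repeat a_1, ..., a_6; the period length is 6.
So sqrt(2021) = [44; (1, 21, 2, 21, 1, 88)] with period length k = 6.
k is even, so the fundamental solution of x^2 - 2021y^2 = 1 is (p_{k-1}, q_{k-1}) = (p_5, q_5); compute convergents through index 5.
Convergents (p_i = a_i*p_{i-1} + p_{i-2}, q_i = a_i*q_{i-1} + q_{i-2} with p_{-2}=0, p_{-1}=1, q_{-2}=1, q_{-1}=0):
  i=0: a_0=44, p_0 = 44*1 + 0 = 44, q_0 = 44*0 + 1 = 1.
  i=1: a_1=1, p_1 = 1*44 + 1 = 45, q_1 = 1*1 + 0 = 1.
  i=2: a_2=21, p_2 = 21*45 + 44 = 989, q_2 = 21*1 + 1 = 22.
  i=3: a_3=2, p_3 = 2*989 + 45 = 2023, q_3 = 2*22 + 1 = 45.
  i=4: a_4=21, p_4 = 21*2023 + 989 = 43472, q_4 = 21*45 + 22 = 967.
  i=5: a_5=1, p_5 = 1*43472 + 2023 = 45495, q_5 = 1*967 + 45 = 1012.
Check: 45495^2 - 2021*1012^2 = 2069795025 - 2069795024 = 1, so (x, y) = (45495, 1012) solves the equation, and by the theorem it is the least positive solution.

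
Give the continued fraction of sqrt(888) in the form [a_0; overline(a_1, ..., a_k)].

Write x_i = (sqrt(888) + m_i)/d_i with (m_0, d_0) = (0, 1). a_0 = floor(sqrt(888)) = 29, since 29^2 = 841 <= 888 < 900 = 30^2.
Iterate m_{i+1} = d_i*a_i - m_i, d_{i+1} = (888 - m_{i+1}^2)/d_i, a_{i+1} = floor((a_0 + m_{i+1})/d_{i+1}):
  m_1 = 1*29 - 0 = 29, d_1 = (888 - 29^2)/1 = 47/1 = 47, a_1 = floor((29 + 29)/47) = 1.
  m_2 = 47*1 - 29 = 18, d_2 = (888 - 18^2)/47 = 564/47 = 12, a_2 = floor((29 + 18)/12) = 3.
  m_3 = 12*3 - 18 = 18, d_3 = (888 - 18^2)/12 = 564/12 = 47, a_3 = floor((29 + 18)/47) = 1.
  m_4 = 47*1 - 18 = 29, d_4 = (888 - 29^2)/47 = 47/47 = 1, a_4 = floor((29 + 29)/1) = 58.
  m_5 = 1*58 - 29 = 29, d_5 = (888 - 29^2)/1 = 47/1 = 47: (m_5, d_5) = (m_1, d_1) = (29, 47), so from here the quotients repeat a_1, ..., a_4; the period length is 4.
Hence the expansion of sqrt(888) is a_0 = 29 followed by the repeating block 1, 3, 1, 58 (period 4).

[29; overline(1, 3, 1, 58)]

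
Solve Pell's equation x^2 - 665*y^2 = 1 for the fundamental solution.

First expand sqrt(665) as a continued fraction. With x_i = (sqrt(665) + m_i)/d_i and (m_0, d_0) = (0, 1): a_0 = floor(sqrt(665)) = 25, since 25^2 = 625 <= 665 < 676 = 26^2.
Iterate m_{i+1} = d_i*a_i - m_i, d_{i+1} = (665 - m_{i+1}^2)/d_i, a_{i+1} = floor((a_0 + m_{i+1})/d_{i+1}):
  m_1 = 1*25 - 0 = 25, d_1 = (665 - 25^2)/1 = 40/1 = 40, a_1 = floor((25 + 25)/40) = 1.
  m_2 = 40*1 - 25 = 15, d_2 = (665 - 15^2)/40 = 440/40 = 11, a_2 = floor((25 + 15)/11) = 3.
  m_3 = 11*3 - 15 = 18, d_3 = (665 - 18^2)/11 = 341/11 = 31, a_3 = floor((25 + 18)/31) = 1.
  m_4 = 31*1 - 18 = 13, d_4 = (665 - 13^2)/31 = 496/31 = 16, a_4 = floor((25 + 13)/16) = 2.
  m_5 = 16*2 - 13 = 19, d_5 = (665 - 19^2)/16 = 304/16 = 19, a_5 = floor((25 + 19)/19) = 2.
  m_6 = 19*2 - 19 = 19, d_6 = (665 - 19^2)/19 = 304/19 = 16, a_6 = floor((25 + 19)/16) = 2.
  m_7 = 16*2 - 19 = 13, d_7 = (665 - 13^2)/16 = 496/16 = 31, a_7 = floor((25 + 13)/31) = 1.
  m_8 = 31*1 - 13 = 18, d_8 = (665 - 18^2)/31 = 341/31 = 11, a_8 = floor((25 + 18)/11) = 3.
  m_9 = 11*3 - 18 = 15, d_9 = (665 - 15^2)/11 = 440/11 = 40, a_9 = floor((25 + 15)/40) = 1.
  m_10 = 40*1 - 15 = 25, d_10 = (665 - 25^2)/40 = 40/40 = 1, a_10 = floor((25 + 25)/1) = 50.
  m_11 = 1*50 - 25 = 25, d_11 = (665 - 25^2)/1 = 40/1 = 40: (m_11, d_11) = (m_1, d_1) = (25, 40), so from here the quotients repeat a_1, ..., a_10; the period length is 10.
So sqrt(665) = [25; (1, 3, 1, 2, 2, 2, 1, 3, 1, 50)] with period length k = 10.
k is even, so the fundamental solution of x^2 - 665y^2 = 1 is (p_{k-1}, q_{k-1}) = (p_9, q_9); compute convergents through index 9.
Convergents (p_i = a_i*p_{i-1} + p_{i-2}, q_i = a_i*q_{i-1} + q_{i-2} with p_{-2}=0, p_{-1}=1, q_{-2}=1, q_{-1}=0):
  i=0: a_0=25, p_0 = 25*1 + 0 = 25, q_0 = 25*0 + 1 = 1.
  i=1: a_1=1, p_1 = 1*25 + 1 = 26, q_1 = 1*1 + 0 = 1.
  i=2: a_2=3, p_2 = 3*26 + 25 = 103, q_2 = 3*1 + 1 = 4.
  i=3: a_3=1, p_3 = 1*103 + 26 = 129, q_3 = 1*4 + 1 = 5.
  i=4: a_4=2, p_4 = 2*129 + 103 = 361, q_4 = 2*5 + 4 = 14.
  i=5: a_5=2, p_5 = 2*361 + 129 = 851, q_5 = 2*14 + 5 = 33.
  i=6: a_6=2, p_6 = 2*851 + 361 = 2063, q_6 = 2*33 + 14 = 80.
  i=7: a_7=1, p_7 = 1*2063 + 851 = 2914, q_7 = 1*80 + 33 = 113.
  i=8: a_8=3, p_8 = 3*2914 + 2063 = 10805, q_8 = 3*113 + 80 = 419.
  i=9: a_9=1, p_9 = 1*10805 + 2914 = 13719, q_9 = 1*419 + 113 = 532.
Check: 13719^2 - 665*532^2 = 188210961 - 188210960 = 1, so (x, y) = (13719, 532) solves the equation, and by the theorem it is the least positive solution.

(x, y) = (13719, 532)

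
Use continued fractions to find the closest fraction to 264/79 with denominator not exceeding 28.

87/26

Expand x = 264/79 as a continued fraction with the Euclidean algorithm:
  264 = 3*79 + 27, so a_0 = 3.
  79 = 2*27 + 25, so a_1 = 2.
  27 = 1*25 + 2, so a_2 = 1.
  25 = 12*2 + 1, so a_3 = 12.
  2 = 2*1 + 0, so a_4 = 2.
so x = [3; 2, 1, 12, 2].
Convergents (p_i = a_i*p_{i-1} + p_{i-2}, q_i = a_i*q_{i-1} + q_{i-2} with p_{-2}=0, p_{-1}=1, q_{-2}=1, q_{-1}=0), until the denominator exceeds 28:
  i=0: a_0=3, p_0 = 3*1 + 0 = 3, q_0 = 3*0 + 1 = 1.
  i=1: a_1=2, p_1 = 2*3 + 1 = 7, q_1 = 2*1 + 0 = 2.
  i=2: a_2=1, p_2 = 1*7 + 3 = 10, q_2 = 1*2 + 1 = 3.
  i=3: a_3=12, p_3 = 12*10 + 7 = 127, q_3 = 12*3 + 2 = 38.
q_3 = 38 > 28, so the last convergent with denominator <= 28 is p_2/q_2 = 10/3.
The closest fraction with denominator <= 28 is either p_2/q_2 or the intermediate fraction (k*p_2 + p_1)/(k*q_2 + q_1) with the largest k >= 1 whose denominator stays <= 28; these approach x as k grows, and every other convergent or intermediate fraction in range is farther away.
Largest k: floor((28 - q_1)/q_2) = floor((28 - 2)/3) = 8.
That gives (8*10 + 7)/(8*3 + 2) = 87/26.
Compare the errors: |x - 10/3| = |264*3 - 10*79|/(79*3) = 2/237, and |x - 87/26| = |264*26 - 87*79|/(79*26) = 9/2054.
Cross-multiplying, 9*237 = 2133 < 4108 = 2*2054, so 9/2054 is smaller: the intermediate fraction 87/26 is closer to x than 10/3.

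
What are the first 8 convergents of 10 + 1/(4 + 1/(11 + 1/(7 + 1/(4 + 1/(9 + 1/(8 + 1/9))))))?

10/1, 41/4, 461/45, 3268/319, 13533/1321, 125065/12208, 1014053/98985, 9251542/903073

Using the convergent recurrence p_i = a_i*p_{i-1} + p_{i-2}, q_i = a_i*q_{i-1} + q_{i-2} with p_{-2}=0, p_{-1}=1, q_{-2}=1, q_{-1}=0:
  i=0: a_0=10, p_0 = 10*1 + 0 = 10, q_0 = 10*0 + 1 = 1.
  i=1: a_1=4, p_1 = 4*10 + 1 = 41, q_1 = 4*1 + 0 = 4.
  i=2: a_2=11, p_2 = 11*41 + 10 = 461, q_2 = 11*4 + 1 = 45.
  i=3: a_3=7, p_3 = 7*461 + 41 = 3268, q_3 = 7*45 + 4 = 319.
  i=4: a_4=4, p_4 = 4*3268 + 461 = 13533, q_4 = 4*319 + 45 = 1321.
  i=5: a_5=9, p_5 = 9*13533 + 3268 = 125065, q_5 = 9*1321 + 319 = 12208.
  i=6: a_6=8, p_6 = 8*125065 + 13533 = 1014053, q_6 = 8*12208 + 1321 = 98985.
  i=7: a_7=9, p_7 = 9*1014053 + 125065 = 9251542, q_7 = 9*98985 + 12208 = 903073.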